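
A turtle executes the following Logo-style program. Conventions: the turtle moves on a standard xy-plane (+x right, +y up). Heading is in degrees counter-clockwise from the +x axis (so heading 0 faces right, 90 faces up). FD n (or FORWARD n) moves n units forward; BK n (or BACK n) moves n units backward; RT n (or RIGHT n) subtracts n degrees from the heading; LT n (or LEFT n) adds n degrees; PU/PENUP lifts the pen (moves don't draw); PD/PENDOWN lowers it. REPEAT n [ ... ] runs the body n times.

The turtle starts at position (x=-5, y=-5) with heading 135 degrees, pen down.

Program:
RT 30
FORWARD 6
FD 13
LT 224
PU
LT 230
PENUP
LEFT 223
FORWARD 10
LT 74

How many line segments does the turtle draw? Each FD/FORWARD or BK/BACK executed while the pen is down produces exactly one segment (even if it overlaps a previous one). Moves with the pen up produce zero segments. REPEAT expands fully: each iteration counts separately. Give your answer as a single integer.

Answer: 2

Derivation:
Executing turtle program step by step:
Start: pos=(-5,-5), heading=135, pen down
RT 30: heading 135 -> 105
FD 6: (-5,-5) -> (-6.553,0.796) [heading=105, draw]
FD 13: (-6.553,0.796) -> (-9.918,13.353) [heading=105, draw]
LT 224: heading 105 -> 329
PU: pen up
LT 230: heading 329 -> 199
PU: pen up
LT 223: heading 199 -> 62
FD 10: (-9.918,13.353) -> (-5.223,22.182) [heading=62, move]
LT 74: heading 62 -> 136
Final: pos=(-5.223,22.182), heading=136, 2 segment(s) drawn
Segments drawn: 2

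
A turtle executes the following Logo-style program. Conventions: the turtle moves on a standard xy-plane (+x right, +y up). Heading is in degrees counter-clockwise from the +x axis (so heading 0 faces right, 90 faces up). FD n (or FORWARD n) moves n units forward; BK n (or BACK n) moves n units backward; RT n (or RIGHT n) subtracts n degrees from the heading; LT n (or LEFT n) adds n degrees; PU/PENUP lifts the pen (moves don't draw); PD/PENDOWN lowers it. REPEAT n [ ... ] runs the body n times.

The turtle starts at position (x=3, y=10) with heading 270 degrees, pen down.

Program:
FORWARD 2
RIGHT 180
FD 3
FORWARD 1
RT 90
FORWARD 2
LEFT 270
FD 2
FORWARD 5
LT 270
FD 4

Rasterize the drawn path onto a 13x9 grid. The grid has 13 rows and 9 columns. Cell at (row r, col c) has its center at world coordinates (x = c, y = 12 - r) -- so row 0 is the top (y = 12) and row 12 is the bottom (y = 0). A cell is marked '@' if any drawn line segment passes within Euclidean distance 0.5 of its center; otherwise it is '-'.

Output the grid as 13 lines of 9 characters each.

Segment 0: (3,10) -> (3,8)
Segment 1: (3,8) -> (3,11)
Segment 2: (3,11) -> (3,12)
Segment 3: (3,12) -> (5,12)
Segment 4: (5,12) -> (5,10)
Segment 5: (5,10) -> (5,5)
Segment 6: (5,5) -> (1,5)

Answer: ---@@@---
---@-@---
---@-@---
---@-@---
---@-@---
-----@---
-----@---
-@@@@@---
---------
---------
---------
---------
---------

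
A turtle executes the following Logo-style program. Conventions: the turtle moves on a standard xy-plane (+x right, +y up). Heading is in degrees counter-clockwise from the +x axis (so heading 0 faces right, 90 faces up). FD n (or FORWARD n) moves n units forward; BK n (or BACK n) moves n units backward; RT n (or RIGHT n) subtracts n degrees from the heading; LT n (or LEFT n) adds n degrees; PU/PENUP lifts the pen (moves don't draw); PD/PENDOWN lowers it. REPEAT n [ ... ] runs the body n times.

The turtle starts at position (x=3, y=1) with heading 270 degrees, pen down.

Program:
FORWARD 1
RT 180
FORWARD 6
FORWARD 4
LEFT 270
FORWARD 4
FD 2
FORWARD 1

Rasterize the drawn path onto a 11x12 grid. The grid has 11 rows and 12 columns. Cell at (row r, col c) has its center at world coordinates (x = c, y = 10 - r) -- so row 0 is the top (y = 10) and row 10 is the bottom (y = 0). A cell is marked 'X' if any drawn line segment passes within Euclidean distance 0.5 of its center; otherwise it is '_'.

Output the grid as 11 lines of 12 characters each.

Segment 0: (3,1) -> (3,0)
Segment 1: (3,0) -> (3,6)
Segment 2: (3,6) -> (3,10)
Segment 3: (3,10) -> (7,10)
Segment 4: (7,10) -> (9,10)
Segment 5: (9,10) -> (10,10)

Answer: ___XXXXXXXX_
___X________
___X________
___X________
___X________
___X________
___X________
___X________
___X________
___X________
___X________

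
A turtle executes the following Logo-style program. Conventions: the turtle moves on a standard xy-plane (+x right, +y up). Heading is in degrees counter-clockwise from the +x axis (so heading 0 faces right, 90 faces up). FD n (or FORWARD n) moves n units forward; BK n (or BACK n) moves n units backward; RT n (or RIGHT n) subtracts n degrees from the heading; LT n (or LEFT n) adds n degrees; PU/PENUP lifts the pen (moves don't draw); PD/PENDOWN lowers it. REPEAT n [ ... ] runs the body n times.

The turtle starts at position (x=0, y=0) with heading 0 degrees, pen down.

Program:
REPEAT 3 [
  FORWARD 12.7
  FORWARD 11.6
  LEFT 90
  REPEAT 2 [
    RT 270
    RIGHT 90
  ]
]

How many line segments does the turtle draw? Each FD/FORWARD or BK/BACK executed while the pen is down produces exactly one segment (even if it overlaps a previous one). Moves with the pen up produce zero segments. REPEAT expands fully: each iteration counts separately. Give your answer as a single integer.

Answer: 6

Derivation:
Executing turtle program step by step:
Start: pos=(0,0), heading=0, pen down
REPEAT 3 [
  -- iteration 1/3 --
  FD 12.7: (0,0) -> (12.7,0) [heading=0, draw]
  FD 11.6: (12.7,0) -> (24.3,0) [heading=0, draw]
  LT 90: heading 0 -> 90
  REPEAT 2 [
    -- iteration 1/2 --
    RT 270: heading 90 -> 180
    RT 90: heading 180 -> 90
    -- iteration 2/2 --
    RT 270: heading 90 -> 180
    RT 90: heading 180 -> 90
  ]
  -- iteration 2/3 --
  FD 12.7: (24.3,0) -> (24.3,12.7) [heading=90, draw]
  FD 11.6: (24.3,12.7) -> (24.3,24.3) [heading=90, draw]
  LT 90: heading 90 -> 180
  REPEAT 2 [
    -- iteration 1/2 --
    RT 270: heading 180 -> 270
    RT 90: heading 270 -> 180
    -- iteration 2/2 --
    RT 270: heading 180 -> 270
    RT 90: heading 270 -> 180
  ]
  -- iteration 3/3 --
  FD 12.7: (24.3,24.3) -> (11.6,24.3) [heading=180, draw]
  FD 11.6: (11.6,24.3) -> (0,24.3) [heading=180, draw]
  LT 90: heading 180 -> 270
  REPEAT 2 [
    -- iteration 1/2 --
    RT 270: heading 270 -> 0
    RT 90: heading 0 -> 270
    -- iteration 2/2 --
    RT 270: heading 270 -> 0
    RT 90: heading 0 -> 270
  ]
]
Final: pos=(0,24.3), heading=270, 6 segment(s) drawn
Segments drawn: 6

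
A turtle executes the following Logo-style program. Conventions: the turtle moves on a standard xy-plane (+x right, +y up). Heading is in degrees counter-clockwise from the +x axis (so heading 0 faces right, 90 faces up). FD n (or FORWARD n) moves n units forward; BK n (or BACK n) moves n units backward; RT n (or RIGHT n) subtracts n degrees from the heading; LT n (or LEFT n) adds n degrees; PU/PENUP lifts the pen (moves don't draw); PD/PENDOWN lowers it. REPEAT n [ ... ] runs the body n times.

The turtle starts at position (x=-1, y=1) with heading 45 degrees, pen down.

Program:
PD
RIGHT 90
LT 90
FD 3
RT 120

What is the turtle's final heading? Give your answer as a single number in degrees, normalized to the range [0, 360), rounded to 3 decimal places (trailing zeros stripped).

Executing turtle program step by step:
Start: pos=(-1,1), heading=45, pen down
PD: pen down
RT 90: heading 45 -> 315
LT 90: heading 315 -> 45
FD 3: (-1,1) -> (1.121,3.121) [heading=45, draw]
RT 120: heading 45 -> 285
Final: pos=(1.121,3.121), heading=285, 1 segment(s) drawn

Answer: 285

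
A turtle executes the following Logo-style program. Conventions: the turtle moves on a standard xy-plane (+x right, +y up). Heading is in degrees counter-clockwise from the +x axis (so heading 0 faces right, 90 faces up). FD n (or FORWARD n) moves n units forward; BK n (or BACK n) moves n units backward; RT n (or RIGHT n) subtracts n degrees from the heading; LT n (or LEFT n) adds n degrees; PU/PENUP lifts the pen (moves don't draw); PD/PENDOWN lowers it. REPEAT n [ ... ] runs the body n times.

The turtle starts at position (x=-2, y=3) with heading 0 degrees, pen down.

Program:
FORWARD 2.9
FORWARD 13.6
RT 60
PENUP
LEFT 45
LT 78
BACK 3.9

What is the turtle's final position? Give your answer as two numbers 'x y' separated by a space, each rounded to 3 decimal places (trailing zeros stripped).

Executing turtle program step by step:
Start: pos=(-2,3), heading=0, pen down
FD 2.9: (-2,3) -> (0.9,3) [heading=0, draw]
FD 13.6: (0.9,3) -> (14.5,3) [heading=0, draw]
RT 60: heading 0 -> 300
PU: pen up
LT 45: heading 300 -> 345
LT 78: heading 345 -> 63
BK 3.9: (14.5,3) -> (12.729,-0.475) [heading=63, move]
Final: pos=(12.729,-0.475), heading=63, 2 segment(s) drawn

Answer: 12.729 -0.475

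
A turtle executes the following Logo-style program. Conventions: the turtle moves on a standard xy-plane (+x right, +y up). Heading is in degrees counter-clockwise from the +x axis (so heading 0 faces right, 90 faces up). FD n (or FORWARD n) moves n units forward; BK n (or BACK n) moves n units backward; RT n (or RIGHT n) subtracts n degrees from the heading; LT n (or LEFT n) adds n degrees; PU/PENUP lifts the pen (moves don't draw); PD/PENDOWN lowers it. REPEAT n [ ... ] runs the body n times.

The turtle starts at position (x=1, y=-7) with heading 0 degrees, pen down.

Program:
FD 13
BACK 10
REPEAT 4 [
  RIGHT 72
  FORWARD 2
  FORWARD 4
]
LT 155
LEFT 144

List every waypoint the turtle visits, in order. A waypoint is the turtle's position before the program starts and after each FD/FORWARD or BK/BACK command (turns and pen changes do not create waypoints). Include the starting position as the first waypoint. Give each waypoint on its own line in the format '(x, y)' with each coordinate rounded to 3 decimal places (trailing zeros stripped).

Answer: (1, -7)
(14, -7)
(4, -7)
(4.618, -8.902)
(5.854, -12.706)
(4.236, -13.882)
(1, -16.233)
(-0.618, -15.057)
(-3.854, -12.706)
(-3.236, -10.804)
(-2, -7)

Derivation:
Executing turtle program step by step:
Start: pos=(1,-7), heading=0, pen down
FD 13: (1,-7) -> (14,-7) [heading=0, draw]
BK 10: (14,-7) -> (4,-7) [heading=0, draw]
REPEAT 4 [
  -- iteration 1/4 --
  RT 72: heading 0 -> 288
  FD 2: (4,-7) -> (4.618,-8.902) [heading=288, draw]
  FD 4: (4.618,-8.902) -> (5.854,-12.706) [heading=288, draw]
  -- iteration 2/4 --
  RT 72: heading 288 -> 216
  FD 2: (5.854,-12.706) -> (4.236,-13.882) [heading=216, draw]
  FD 4: (4.236,-13.882) -> (1,-16.233) [heading=216, draw]
  -- iteration 3/4 --
  RT 72: heading 216 -> 144
  FD 2: (1,-16.233) -> (-0.618,-15.057) [heading=144, draw]
  FD 4: (-0.618,-15.057) -> (-3.854,-12.706) [heading=144, draw]
  -- iteration 4/4 --
  RT 72: heading 144 -> 72
  FD 2: (-3.854,-12.706) -> (-3.236,-10.804) [heading=72, draw]
  FD 4: (-3.236,-10.804) -> (-2,-7) [heading=72, draw]
]
LT 155: heading 72 -> 227
LT 144: heading 227 -> 11
Final: pos=(-2,-7), heading=11, 10 segment(s) drawn
Waypoints (11 total):
(1, -7)
(14, -7)
(4, -7)
(4.618, -8.902)
(5.854, -12.706)
(4.236, -13.882)
(1, -16.233)
(-0.618, -15.057)
(-3.854, -12.706)
(-3.236, -10.804)
(-2, -7)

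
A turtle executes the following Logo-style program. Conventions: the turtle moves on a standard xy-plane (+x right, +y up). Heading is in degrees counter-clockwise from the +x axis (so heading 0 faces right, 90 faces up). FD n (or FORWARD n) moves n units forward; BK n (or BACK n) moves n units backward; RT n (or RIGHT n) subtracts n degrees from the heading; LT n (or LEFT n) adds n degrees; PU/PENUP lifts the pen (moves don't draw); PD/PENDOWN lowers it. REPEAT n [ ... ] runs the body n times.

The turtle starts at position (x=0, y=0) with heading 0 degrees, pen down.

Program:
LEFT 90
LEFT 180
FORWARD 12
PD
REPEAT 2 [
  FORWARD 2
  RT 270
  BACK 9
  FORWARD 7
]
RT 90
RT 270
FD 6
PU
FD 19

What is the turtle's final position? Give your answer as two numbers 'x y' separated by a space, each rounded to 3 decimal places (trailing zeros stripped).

Answer: 0 9

Derivation:
Executing turtle program step by step:
Start: pos=(0,0), heading=0, pen down
LT 90: heading 0 -> 90
LT 180: heading 90 -> 270
FD 12: (0,0) -> (0,-12) [heading=270, draw]
PD: pen down
REPEAT 2 [
  -- iteration 1/2 --
  FD 2: (0,-12) -> (0,-14) [heading=270, draw]
  RT 270: heading 270 -> 0
  BK 9: (0,-14) -> (-9,-14) [heading=0, draw]
  FD 7: (-9,-14) -> (-2,-14) [heading=0, draw]
  -- iteration 2/2 --
  FD 2: (-2,-14) -> (0,-14) [heading=0, draw]
  RT 270: heading 0 -> 90
  BK 9: (0,-14) -> (0,-23) [heading=90, draw]
  FD 7: (0,-23) -> (0,-16) [heading=90, draw]
]
RT 90: heading 90 -> 0
RT 270: heading 0 -> 90
FD 6: (0,-16) -> (0,-10) [heading=90, draw]
PU: pen up
FD 19: (0,-10) -> (0,9) [heading=90, move]
Final: pos=(0,9), heading=90, 8 segment(s) drawn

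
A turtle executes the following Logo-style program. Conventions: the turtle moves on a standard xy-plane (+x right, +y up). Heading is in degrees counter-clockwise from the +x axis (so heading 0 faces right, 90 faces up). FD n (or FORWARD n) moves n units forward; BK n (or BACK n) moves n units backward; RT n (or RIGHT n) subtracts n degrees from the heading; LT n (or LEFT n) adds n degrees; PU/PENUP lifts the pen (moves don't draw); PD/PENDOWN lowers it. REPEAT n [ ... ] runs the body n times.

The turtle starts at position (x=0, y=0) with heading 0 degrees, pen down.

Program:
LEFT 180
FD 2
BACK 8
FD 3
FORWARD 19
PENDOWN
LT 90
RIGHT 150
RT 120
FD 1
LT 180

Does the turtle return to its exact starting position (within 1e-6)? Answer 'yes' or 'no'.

Executing turtle program step by step:
Start: pos=(0,0), heading=0, pen down
LT 180: heading 0 -> 180
FD 2: (0,0) -> (-2,0) [heading=180, draw]
BK 8: (-2,0) -> (6,0) [heading=180, draw]
FD 3: (6,0) -> (3,0) [heading=180, draw]
FD 19: (3,0) -> (-16,0) [heading=180, draw]
PD: pen down
LT 90: heading 180 -> 270
RT 150: heading 270 -> 120
RT 120: heading 120 -> 0
FD 1: (-16,0) -> (-15,0) [heading=0, draw]
LT 180: heading 0 -> 180
Final: pos=(-15,0), heading=180, 5 segment(s) drawn

Start position: (0, 0)
Final position: (-15, 0)
Distance = 15; >= 1e-6 -> NOT closed

Answer: no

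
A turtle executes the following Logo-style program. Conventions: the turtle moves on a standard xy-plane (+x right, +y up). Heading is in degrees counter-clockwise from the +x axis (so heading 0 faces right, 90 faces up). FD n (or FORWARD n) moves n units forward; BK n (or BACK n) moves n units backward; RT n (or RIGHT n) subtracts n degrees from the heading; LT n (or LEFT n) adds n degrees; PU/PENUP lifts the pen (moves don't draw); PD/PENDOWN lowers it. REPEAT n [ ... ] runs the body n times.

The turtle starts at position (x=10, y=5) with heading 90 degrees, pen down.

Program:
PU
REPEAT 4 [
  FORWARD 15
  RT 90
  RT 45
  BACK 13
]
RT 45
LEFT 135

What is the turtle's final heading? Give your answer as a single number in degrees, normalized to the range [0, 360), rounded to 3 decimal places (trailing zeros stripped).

Answer: 0

Derivation:
Executing turtle program step by step:
Start: pos=(10,5), heading=90, pen down
PU: pen up
REPEAT 4 [
  -- iteration 1/4 --
  FD 15: (10,5) -> (10,20) [heading=90, move]
  RT 90: heading 90 -> 0
  RT 45: heading 0 -> 315
  BK 13: (10,20) -> (0.808,29.192) [heading=315, move]
  -- iteration 2/4 --
  FD 15: (0.808,29.192) -> (11.414,18.586) [heading=315, move]
  RT 90: heading 315 -> 225
  RT 45: heading 225 -> 180
  BK 13: (11.414,18.586) -> (24.414,18.586) [heading=180, move]
  -- iteration 3/4 --
  FD 15: (24.414,18.586) -> (9.414,18.586) [heading=180, move]
  RT 90: heading 180 -> 90
  RT 45: heading 90 -> 45
  BK 13: (9.414,18.586) -> (0.222,9.393) [heading=45, move]
  -- iteration 4/4 --
  FD 15: (0.222,9.393) -> (10.828,20) [heading=45, move]
  RT 90: heading 45 -> 315
  RT 45: heading 315 -> 270
  BK 13: (10.828,20) -> (10.828,33) [heading=270, move]
]
RT 45: heading 270 -> 225
LT 135: heading 225 -> 0
Final: pos=(10.828,33), heading=0, 0 segment(s) drawn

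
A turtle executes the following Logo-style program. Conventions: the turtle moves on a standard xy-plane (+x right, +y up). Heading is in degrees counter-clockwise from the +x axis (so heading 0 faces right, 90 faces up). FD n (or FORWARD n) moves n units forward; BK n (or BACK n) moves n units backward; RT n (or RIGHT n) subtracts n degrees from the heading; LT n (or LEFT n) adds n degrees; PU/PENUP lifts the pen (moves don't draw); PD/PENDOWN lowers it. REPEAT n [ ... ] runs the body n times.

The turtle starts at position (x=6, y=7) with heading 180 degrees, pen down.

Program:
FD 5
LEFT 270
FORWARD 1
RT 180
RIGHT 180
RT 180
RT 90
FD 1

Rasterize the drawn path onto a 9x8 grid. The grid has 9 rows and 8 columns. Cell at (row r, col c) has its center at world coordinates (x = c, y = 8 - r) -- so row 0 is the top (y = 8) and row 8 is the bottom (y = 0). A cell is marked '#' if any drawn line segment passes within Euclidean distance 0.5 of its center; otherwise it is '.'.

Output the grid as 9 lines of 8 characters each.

Segment 0: (6,7) -> (1,7)
Segment 1: (1,7) -> (1,8)
Segment 2: (1,8) -> (0,8)

Answer: ##......
.######.
........
........
........
........
........
........
........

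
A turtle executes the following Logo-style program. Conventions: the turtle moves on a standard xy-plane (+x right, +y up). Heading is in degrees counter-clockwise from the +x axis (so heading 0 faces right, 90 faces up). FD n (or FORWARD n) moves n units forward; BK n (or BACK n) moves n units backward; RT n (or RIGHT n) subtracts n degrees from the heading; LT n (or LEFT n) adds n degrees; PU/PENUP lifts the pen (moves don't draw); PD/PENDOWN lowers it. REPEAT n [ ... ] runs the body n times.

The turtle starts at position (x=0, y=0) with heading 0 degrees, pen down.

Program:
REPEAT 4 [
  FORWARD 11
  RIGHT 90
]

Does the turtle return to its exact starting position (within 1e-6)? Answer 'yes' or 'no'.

Executing turtle program step by step:
Start: pos=(0,0), heading=0, pen down
REPEAT 4 [
  -- iteration 1/4 --
  FD 11: (0,0) -> (11,0) [heading=0, draw]
  RT 90: heading 0 -> 270
  -- iteration 2/4 --
  FD 11: (11,0) -> (11,-11) [heading=270, draw]
  RT 90: heading 270 -> 180
  -- iteration 3/4 --
  FD 11: (11,-11) -> (0,-11) [heading=180, draw]
  RT 90: heading 180 -> 90
  -- iteration 4/4 --
  FD 11: (0,-11) -> (0,0) [heading=90, draw]
  RT 90: heading 90 -> 0
]
Final: pos=(0,0), heading=0, 4 segment(s) drawn

Start position: (0, 0)
Final position: (0, 0)
Distance = 0; < 1e-6 -> CLOSED

Answer: yes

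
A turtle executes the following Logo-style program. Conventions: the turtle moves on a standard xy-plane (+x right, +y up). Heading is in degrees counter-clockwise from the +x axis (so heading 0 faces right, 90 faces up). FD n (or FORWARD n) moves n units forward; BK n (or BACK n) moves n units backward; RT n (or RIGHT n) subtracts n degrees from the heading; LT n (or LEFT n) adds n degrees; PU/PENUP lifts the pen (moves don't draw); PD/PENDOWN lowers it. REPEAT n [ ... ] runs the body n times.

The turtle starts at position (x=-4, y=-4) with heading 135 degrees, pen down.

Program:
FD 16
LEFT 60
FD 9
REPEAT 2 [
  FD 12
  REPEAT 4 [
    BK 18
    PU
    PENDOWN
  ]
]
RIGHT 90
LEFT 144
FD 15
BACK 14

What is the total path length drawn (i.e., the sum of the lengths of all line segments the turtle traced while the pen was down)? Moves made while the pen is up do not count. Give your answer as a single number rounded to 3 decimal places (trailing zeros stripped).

Answer: 222

Derivation:
Executing turtle program step by step:
Start: pos=(-4,-4), heading=135, pen down
FD 16: (-4,-4) -> (-15.314,7.314) [heading=135, draw]
LT 60: heading 135 -> 195
FD 9: (-15.314,7.314) -> (-24.007,4.984) [heading=195, draw]
REPEAT 2 [
  -- iteration 1/2 --
  FD 12: (-24.007,4.984) -> (-35.598,1.879) [heading=195, draw]
  REPEAT 4 [
    -- iteration 1/4 --
    BK 18: (-35.598,1.879) -> (-18.211,6.537) [heading=195, draw]
    PU: pen up
    PD: pen down
    -- iteration 2/4 --
    BK 18: (-18.211,6.537) -> (-0.825,11.196) [heading=195, draw]
    PU: pen up
    PD: pen down
    -- iteration 3/4 --
    BK 18: (-0.825,11.196) -> (16.562,15.855) [heading=195, draw]
    PU: pen up
    PD: pen down
    -- iteration 4/4 --
    BK 18: (16.562,15.855) -> (33.949,20.513) [heading=195, draw]
    PU: pen up
    PD: pen down
  ]
  -- iteration 2/2 --
  FD 12: (33.949,20.513) -> (22.357,17.408) [heading=195, draw]
  REPEAT 4 [
    -- iteration 1/4 --
    BK 18: (22.357,17.408) -> (39.744,22.066) [heading=195, draw]
    PU: pen up
    PD: pen down
    -- iteration 2/4 --
    BK 18: (39.744,22.066) -> (57.131,26.725) [heading=195, draw]
    PU: pen up
    PD: pen down
    -- iteration 3/4 --
    BK 18: (57.131,26.725) -> (74.517,31.384) [heading=195, draw]
    PU: pen up
    PD: pen down
    -- iteration 4/4 --
    BK 18: (74.517,31.384) -> (91.904,36.043) [heading=195, draw]
    PU: pen up
    PD: pen down
  ]
]
RT 90: heading 195 -> 105
LT 144: heading 105 -> 249
FD 15: (91.904,36.043) -> (86.529,22.039) [heading=249, draw]
BK 14: (86.529,22.039) -> (91.546,35.109) [heading=249, draw]
Final: pos=(91.546,35.109), heading=249, 14 segment(s) drawn

Segment lengths:
  seg 1: (-4,-4) -> (-15.314,7.314), length = 16
  seg 2: (-15.314,7.314) -> (-24.007,4.984), length = 9
  seg 3: (-24.007,4.984) -> (-35.598,1.879), length = 12
  seg 4: (-35.598,1.879) -> (-18.211,6.537), length = 18
  seg 5: (-18.211,6.537) -> (-0.825,11.196), length = 18
  seg 6: (-0.825,11.196) -> (16.562,15.855), length = 18
  seg 7: (16.562,15.855) -> (33.949,20.513), length = 18
  seg 8: (33.949,20.513) -> (22.357,17.408), length = 12
  seg 9: (22.357,17.408) -> (39.744,22.066), length = 18
  seg 10: (39.744,22.066) -> (57.131,26.725), length = 18
  seg 11: (57.131,26.725) -> (74.517,31.384), length = 18
  seg 12: (74.517,31.384) -> (91.904,36.043), length = 18
  seg 13: (91.904,36.043) -> (86.529,22.039), length = 15
  seg 14: (86.529,22.039) -> (91.546,35.109), length = 14
Total = 222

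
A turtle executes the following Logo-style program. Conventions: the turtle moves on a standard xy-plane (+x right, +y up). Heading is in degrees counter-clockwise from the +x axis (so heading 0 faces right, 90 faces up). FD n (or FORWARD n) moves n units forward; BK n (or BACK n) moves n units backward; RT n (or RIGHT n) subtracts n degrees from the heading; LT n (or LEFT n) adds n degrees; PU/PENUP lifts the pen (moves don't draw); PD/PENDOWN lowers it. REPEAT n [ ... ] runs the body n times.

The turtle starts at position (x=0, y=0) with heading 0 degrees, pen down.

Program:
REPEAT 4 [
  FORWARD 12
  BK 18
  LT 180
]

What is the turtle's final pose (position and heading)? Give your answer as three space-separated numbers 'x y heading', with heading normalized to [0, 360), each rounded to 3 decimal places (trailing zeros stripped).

Executing turtle program step by step:
Start: pos=(0,0), heading=0, pen down
REPEAT 4 [
  -- iteration 1/4 --
  FD 12: (0,0) -> (12,0) [heading=0, draw]
  BK 18: (12,0) -> (-6,0) [heading=0, draw]
  LT 180: heading 0 -> 180
  -- iteration 2/4 --
  FD 12: (-6,0) -> (-18,0) [heading=180, draw]
  BK 18: (-18,0) -> (0,0) [heading=180, draw]
  LT 180: heading 180 -> 0
  -- iteration 3/4 --
  FD 12: (0,0) -> (12,0) [heading=0, draw]
  BK 18: (12,0) -> (-6,0) [heading=0, draw]
  LT 180: heading 0 -> 180
  -- iteration 4/4 --
  FD 12: (-6,0) -> (-18,0) [heading=180, draw]
  BK 18: (-18,0) -> (0,0) [heading=180, draw]
  LT 180: heading 180 -> 0
]
Final: pos=(0,0), heading=0, 8 segment(s) drawn

Answer: 0 0 0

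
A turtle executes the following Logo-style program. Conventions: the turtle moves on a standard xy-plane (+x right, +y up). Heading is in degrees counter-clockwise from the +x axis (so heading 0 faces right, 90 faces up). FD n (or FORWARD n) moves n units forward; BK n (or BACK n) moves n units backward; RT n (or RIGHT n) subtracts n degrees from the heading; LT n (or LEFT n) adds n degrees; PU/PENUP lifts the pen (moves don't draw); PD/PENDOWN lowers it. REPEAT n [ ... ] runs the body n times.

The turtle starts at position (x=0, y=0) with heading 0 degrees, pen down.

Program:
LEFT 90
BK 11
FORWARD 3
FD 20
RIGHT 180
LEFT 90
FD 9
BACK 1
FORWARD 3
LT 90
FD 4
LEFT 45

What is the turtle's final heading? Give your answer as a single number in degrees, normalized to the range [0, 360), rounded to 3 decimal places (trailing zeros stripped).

Answer: 135

Derivation:
Executing turtle program step by step:
Start: pos=(0,0), heading=0, pen down
LT 90: heading 0 -> 90
BK 11: (0,0) -> (0,-11) [heading=90, draw]
FD 3: (0,-11) -> (0,-8) [heading=90, draw]
FD 20: (0,-8) -> (0,12) [heading=90, draw]
RT 180: heading 90 -> 270
LT 90: heading 270 -> 0
FD 9: (0,12) -> (9,12) [heading=0, draw]
BK 1: (9,12) -> (8,12) [heading=0, draw]
FD 3: (8,12) -> (11,12) [heading=0, draw]
LT 90: heading 0 -> 90
FD 4: (11,12) -> (11,16) [heading=90, draw]
LT 45: heading 90 -> 135
Final: pos=(11,16), heading=135, 7 segment(s) drawn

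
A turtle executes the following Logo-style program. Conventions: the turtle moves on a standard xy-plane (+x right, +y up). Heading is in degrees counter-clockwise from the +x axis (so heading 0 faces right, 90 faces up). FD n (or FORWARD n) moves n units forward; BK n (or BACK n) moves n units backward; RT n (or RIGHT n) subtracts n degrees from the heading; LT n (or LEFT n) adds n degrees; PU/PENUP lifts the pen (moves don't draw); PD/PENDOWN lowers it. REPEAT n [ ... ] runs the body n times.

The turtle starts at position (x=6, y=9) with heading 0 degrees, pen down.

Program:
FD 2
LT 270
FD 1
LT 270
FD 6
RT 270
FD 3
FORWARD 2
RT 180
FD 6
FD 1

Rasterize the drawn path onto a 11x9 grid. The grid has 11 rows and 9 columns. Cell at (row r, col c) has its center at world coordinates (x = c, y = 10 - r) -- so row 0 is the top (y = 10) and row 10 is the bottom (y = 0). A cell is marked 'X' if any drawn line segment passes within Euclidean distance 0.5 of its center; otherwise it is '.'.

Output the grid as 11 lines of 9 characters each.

Segment 0: (6,9) -> (8,9)
Segment 1: (8,9) -> (8,8)
Segment 2: (8,8) -> (2,8)
Segment 3: (2,8) -> (2,5)
Segment 4: (2,5) -> (2,3)
Segment 5: (2,3) -> (2,9)
Segment 6: (2,9) -> (2,10)

Answer: ..X......
..X...XXX
..XXXXXXX
..X......
..X......
..X......
..X......
..X......
.........
.........
.........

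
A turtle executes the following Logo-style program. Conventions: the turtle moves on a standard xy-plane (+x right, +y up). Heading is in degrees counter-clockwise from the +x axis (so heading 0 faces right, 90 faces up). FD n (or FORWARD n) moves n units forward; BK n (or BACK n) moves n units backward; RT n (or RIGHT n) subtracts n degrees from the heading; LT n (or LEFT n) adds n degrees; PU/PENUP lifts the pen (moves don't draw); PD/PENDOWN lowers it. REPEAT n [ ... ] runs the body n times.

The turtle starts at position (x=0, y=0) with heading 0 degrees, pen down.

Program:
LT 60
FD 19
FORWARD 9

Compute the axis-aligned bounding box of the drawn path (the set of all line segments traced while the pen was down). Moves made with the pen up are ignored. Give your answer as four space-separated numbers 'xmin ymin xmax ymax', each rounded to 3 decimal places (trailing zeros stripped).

Executing turtle program step by step:
Start: pos=(0,0), heading=0, pen down
LT 60: heading 0 -> 60
FD 19: (0,0) -> (9.5,16.454) [heading=60, draw]
FD 9: (9.5,16.454) -> (14,24.249) [heading=60, draw]
Final: pos=(14,24.249), heading=60, 2 segment(s) drawn

Segment endpoints: x in {0, 9.5, 14}, y in {0, 16.454, 24.249}
xmin=0, ymin=0, xmax=14, ymax=24.249

Answer: 0 0 14 24.249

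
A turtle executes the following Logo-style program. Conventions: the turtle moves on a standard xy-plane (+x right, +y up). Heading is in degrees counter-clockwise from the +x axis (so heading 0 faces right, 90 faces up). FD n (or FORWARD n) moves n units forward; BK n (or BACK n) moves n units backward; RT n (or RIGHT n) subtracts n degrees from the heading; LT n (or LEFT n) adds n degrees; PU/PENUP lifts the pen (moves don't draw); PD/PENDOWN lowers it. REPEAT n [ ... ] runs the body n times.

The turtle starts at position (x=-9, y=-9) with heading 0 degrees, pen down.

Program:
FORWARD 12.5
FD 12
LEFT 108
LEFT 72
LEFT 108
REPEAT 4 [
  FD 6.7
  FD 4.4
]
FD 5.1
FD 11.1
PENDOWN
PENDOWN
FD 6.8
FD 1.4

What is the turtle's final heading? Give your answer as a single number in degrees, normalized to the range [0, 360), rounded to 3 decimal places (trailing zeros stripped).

Answer: 288

Derivation:
Executing turtle program step by step:
Start: pos=(-9,-9), heading=0, pen down
FD 12.5: (-9,-9) -> (3.5,-9) [heading=0, draw]
FD 12: (3.5,-9) -> (15.5,-9) [heading=0, draw]
LT 108: heading 0 -> 108
LT 72: heading 108 -> 180
LT 108: heading 180 -> 288
REPEAT 4 [
  -- iteration 1/4 --
  FD 6.7: (15.5,-9) -> (17.57,-15.372) [heading=288, draw]
  FD 4.4: (17.57,-15.372) -> (18.93,-19.557) [heading=288, draw]
  -- iteration 2/4 --
  FD 6.7: (18.93,-19.557) -> (21.001,-25.929) [heading=288, draw]
  FD 4.4: (21.001,-25.929) -> (22.36,-30.113) [heading=288, draw]
  -- iteration 3/4 --
  FD 6.7: (22.36,-30.113) -> (24.431,-36.486) [heading=288, draw]
  FD 4.4: (24.431,-36.486) -> (25.79,-40.67) [heading=288, draw]
  -- iteration 4/4 --
  FD 6.7: (25.79,-40.67) -> (27.861,-47.042) [heading=288, draw]
  FD 4.4: (27.861,-47.042) -> (29.22,-51.227) [heading=288, draw]
]
FD 5.1: (29.22,-51.227) -> (30.796,-56.077) [heading=288, draw]
FD 11.1: (30.796,-56.077) -> (34.226,-66.634) [heading=288, draw]
PD: pen down
PD: pen down
FD 6.8: (34.226,-66.634) -> (36.328,-73.101) [heading=288, draw]
FD 1.4: (36.328,-73.101) -> (36.76,-74.433) [heading=288, draw]
Final: pos=(36.76,-74.433), heading=288, 14 segment(s) drawn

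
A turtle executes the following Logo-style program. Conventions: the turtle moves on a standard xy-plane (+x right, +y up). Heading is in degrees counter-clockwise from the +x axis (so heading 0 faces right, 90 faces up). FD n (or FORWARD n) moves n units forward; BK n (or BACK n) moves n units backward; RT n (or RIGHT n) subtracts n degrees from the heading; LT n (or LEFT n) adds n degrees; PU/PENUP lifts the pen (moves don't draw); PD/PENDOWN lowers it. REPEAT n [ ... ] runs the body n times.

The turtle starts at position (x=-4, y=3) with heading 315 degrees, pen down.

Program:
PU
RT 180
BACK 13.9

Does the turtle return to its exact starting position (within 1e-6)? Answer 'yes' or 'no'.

Answer: no

Derivation:
Executing turtle program step by step:
Start: pos=(-4,3), heading=315, pen down
PU: pen up
RT 180: heading 315 -> 135
BK 13.9: (-4,3) -> (5.829,-6.829) [heading=135, move]
Final: pos=(5.829,-6.829), heading=135, 0 segment(s) drawn

Start position: (-4, 3)
Final position: (5.829, -6.829)
Distance = 13.9; >= 1e-6 -> NOT closed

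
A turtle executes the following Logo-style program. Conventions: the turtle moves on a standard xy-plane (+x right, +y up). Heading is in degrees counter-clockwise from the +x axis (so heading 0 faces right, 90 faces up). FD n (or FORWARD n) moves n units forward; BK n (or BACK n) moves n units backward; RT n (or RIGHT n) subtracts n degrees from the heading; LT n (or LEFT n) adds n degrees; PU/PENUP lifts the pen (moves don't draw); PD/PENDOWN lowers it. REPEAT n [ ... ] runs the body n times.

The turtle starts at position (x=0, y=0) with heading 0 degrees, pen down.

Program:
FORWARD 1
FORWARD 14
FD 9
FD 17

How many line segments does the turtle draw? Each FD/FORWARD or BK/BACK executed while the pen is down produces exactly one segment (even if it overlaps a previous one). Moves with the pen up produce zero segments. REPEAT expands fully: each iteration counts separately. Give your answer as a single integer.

Answer: 4

Derivation:
Executing turtle program step by step:
Start: pos=(0,0), heading=0, pen down
FD 1: (0,0) -> (1,0) [heading=0, draw]
FD 14: (1,0) -> (15,0) [heading=0, draw]
FD 9: (15,0) -> (24,0) [heading=0, draw]
FD 17: (24,0) -> (41,0) [heading=0, draw]
Final: pos=(41,0), heading=0, 4 segment(s) drawn
Segments drawn: 4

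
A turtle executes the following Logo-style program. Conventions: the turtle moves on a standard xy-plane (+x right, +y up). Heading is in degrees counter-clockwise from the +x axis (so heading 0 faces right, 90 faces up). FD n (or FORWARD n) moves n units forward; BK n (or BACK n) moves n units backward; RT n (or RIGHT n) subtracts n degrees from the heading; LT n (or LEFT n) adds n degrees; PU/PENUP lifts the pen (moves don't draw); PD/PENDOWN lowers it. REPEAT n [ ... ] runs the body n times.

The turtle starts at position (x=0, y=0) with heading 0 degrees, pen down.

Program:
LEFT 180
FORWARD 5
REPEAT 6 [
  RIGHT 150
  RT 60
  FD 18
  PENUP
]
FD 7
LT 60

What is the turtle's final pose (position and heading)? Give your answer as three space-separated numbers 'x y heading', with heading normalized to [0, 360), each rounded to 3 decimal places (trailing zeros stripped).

Answer: 20 -4.823 60

Derivation:
Executing turtle program step by step:
Start: pos=(0,0), heading=0, pen down
LT 180: heading 0 -> 180
FD 5: (0,0) -> (-5,0) [heading=180, draw]
REPEAT 6 [
  -- iteration 1/6 --
  RT 150: heading 180 -> 30
  RT 60: heading 30 -> 330
  FD 18: (-5,0) -> (10.588,-9) [heading=330, draw]
  PU: pen up
  -- iteration 2/6 --
  RT 150: heading 330 -> 180
  RT 60: heading 180 -> 120
  FD 18: (10.588,-9) -> (1.588,6.588) [heading=120, move]
  PU: pen up
  -- iteration 3/6 --
  RT 150: heading 120 -> 330
  RT 60: heading 330 -> 270
  FD 18: (1.588,6.588) -> (1.588,-11.412) [heading=270, move]
  PU: pen up
  -- iteration 4/6 --
  RT 150: heading 270 -> 120
  RT 60: heading 120 -> 60
  FD 18: (1.588,-11.412) -> (10.588,4.177) [heading=60, move]
  PU: pen up
  -- iteration 5/6 --
  RT 150: heading 60 -> 270
  RT 60: heading 270 -> 210
  FD 18: (10.588,4.177) -> (-5,-4.823) [heading=210, move]
  PU: pen up
  -- iteration 6/6 --
  RT 150: heading 210 -> 60
  RT 60: heading 60 -> 0
  FD 18: (-5,-4.823) -> (13,-4.823) [heading=0, move]
  PU: pen up
]
FD 7: (13,-4.823) -> (20,-4.823) [heading=0, move]
LT 60: heading 0 -> 60
Final: pos=(20,-4.823), heading=60, 2 segment(s) drawn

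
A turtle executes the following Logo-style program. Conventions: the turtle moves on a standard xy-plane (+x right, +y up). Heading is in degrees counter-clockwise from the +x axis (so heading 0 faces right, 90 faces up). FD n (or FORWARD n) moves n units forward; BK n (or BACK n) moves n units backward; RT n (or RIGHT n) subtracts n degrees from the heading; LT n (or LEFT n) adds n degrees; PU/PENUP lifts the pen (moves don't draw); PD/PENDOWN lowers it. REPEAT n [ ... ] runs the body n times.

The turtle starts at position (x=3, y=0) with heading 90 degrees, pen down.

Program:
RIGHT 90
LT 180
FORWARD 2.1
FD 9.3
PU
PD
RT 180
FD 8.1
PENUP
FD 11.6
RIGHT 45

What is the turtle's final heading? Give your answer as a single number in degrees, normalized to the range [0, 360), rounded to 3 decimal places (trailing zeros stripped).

Executing turtle program step by step:
Start: pos=(3,0), heading=90, pen down
RT 90: heading 90 -> 0
LT 180: heading 0 -> 180
FD 2.1: (3,0) -> (0.9,0) [heading=180, draw]
FD 9.3: (0.9,0) -> (-8.4,0) [heading=180, draw]
PU: pen up
PD: pen down
RT 180: heading 180 -> 0
FD 8.1: (-8.4,0) -> (-0.3,0) [heading=0, draw]
PU: pen up
FD 11.6: (-0.3,0) -> (11.3,0) [heading=0, move]
RT 45: heading 0 -> 315
Final: pos=(11.3,0), heading=315, 3 segment(s) drawn

Answer: 315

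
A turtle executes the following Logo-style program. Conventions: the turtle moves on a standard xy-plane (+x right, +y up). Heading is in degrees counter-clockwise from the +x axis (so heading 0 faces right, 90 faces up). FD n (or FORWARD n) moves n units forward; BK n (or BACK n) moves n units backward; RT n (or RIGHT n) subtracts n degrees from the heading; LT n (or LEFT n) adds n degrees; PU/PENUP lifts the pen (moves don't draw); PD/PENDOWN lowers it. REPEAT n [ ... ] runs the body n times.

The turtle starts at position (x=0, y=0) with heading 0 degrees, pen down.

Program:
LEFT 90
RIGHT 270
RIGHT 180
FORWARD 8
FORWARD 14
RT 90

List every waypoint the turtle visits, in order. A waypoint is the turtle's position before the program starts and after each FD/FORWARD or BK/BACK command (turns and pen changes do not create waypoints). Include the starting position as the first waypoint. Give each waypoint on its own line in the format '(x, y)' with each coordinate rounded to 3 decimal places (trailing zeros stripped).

Answer: (0, 0)
(8, 0)
(22, 0)

Derivation:
Executing turtle program step by step:
Start: pos=(0,0), heading=0, pen down
LT 90: heading 0 -> 90
RT 270: heading 90 -> 180
RT 180: heading 180 -> 0
FD 8: (0,0) -> (8,0) [heading=0, draw]
FD 14: (8,0) -> (22,0) [heading=0, draw]
RT 90: heading 0 -> 270
Final: pos=(22,0), heading=270, 2 segment(s) drawn
Waypoints (3 total):
(0, 0)
(8, 0)
(22, 0)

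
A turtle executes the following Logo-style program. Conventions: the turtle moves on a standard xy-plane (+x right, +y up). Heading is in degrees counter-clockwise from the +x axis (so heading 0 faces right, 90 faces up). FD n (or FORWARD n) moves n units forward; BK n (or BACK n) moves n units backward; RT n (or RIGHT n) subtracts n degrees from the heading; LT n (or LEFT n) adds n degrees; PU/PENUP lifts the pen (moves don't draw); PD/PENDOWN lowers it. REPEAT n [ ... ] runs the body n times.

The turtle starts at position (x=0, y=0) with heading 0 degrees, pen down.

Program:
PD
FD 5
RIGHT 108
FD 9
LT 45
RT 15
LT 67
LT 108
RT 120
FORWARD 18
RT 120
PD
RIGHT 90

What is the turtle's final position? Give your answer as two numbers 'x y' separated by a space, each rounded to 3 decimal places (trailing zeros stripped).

Answer: 18.788 -15.593

Derivation:
Executing turtle program step by step:
Start: pos=(0,0), heading=0, pen down
PD: pen down
FD 5: (0,0) -> (5,0) [heading=0, draw]
RT 108: heading 0 -> 252
FD 9: (5,0) -> (2.219,-8.56) [heading=252, draw]
LT 45: heading 252 -> 297
RT 15: heading 297 -> 282
LT 67: heading 282 -> 349
LT 108: heading 349 -> 97
RT 120: heading 97 -> 337
FD 18: (2.219,-8.56) -> (18.788,-15.593) [heading=337, draw]
RT 120: heading 337 -> 217
PD: pen down
RT 90: heading 217 -> 127
Final: pos=(18.788,-15.593), heading=127, 3 segment(s) drawn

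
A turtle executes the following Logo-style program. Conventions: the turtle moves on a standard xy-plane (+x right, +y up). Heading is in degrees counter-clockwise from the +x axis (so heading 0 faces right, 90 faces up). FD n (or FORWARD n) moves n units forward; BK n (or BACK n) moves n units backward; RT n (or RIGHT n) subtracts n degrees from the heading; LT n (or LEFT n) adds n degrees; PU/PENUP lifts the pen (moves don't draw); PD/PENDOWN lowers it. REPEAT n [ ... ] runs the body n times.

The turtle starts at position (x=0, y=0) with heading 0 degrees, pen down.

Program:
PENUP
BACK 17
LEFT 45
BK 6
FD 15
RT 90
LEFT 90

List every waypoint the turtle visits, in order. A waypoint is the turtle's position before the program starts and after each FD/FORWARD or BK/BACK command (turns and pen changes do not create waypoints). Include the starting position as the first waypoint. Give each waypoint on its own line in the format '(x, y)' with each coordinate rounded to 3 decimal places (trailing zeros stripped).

Executing turtle program step by step:
Start: pos=(0,0), heading=0, pen down
PU: pen up
BK 17: (0,0) -> (-17,0) [heading=0, move]
LT 45: heading 0 -> 45
BK 6: (-17,0) -> (-21.243,-4.243) [heading=45, move]
FD 15: (-21.243,-4.243) -> (-10.636,6.364) [heading=45, move]
RT 90: heading 45 -> 315
LT 90: heading 315 -> 45
Final: pos=(-10.636,6.364), heading=45, 0 segment(s) drawn
Waypoints (4 total):
(0, 0)
(-17, 0)
(-21.243, -4.243)
(-10.636, 6.364)

Answer: (0, 0)
(-17, 0)
(-21.243, -4.243)
(-10.636, 6.364)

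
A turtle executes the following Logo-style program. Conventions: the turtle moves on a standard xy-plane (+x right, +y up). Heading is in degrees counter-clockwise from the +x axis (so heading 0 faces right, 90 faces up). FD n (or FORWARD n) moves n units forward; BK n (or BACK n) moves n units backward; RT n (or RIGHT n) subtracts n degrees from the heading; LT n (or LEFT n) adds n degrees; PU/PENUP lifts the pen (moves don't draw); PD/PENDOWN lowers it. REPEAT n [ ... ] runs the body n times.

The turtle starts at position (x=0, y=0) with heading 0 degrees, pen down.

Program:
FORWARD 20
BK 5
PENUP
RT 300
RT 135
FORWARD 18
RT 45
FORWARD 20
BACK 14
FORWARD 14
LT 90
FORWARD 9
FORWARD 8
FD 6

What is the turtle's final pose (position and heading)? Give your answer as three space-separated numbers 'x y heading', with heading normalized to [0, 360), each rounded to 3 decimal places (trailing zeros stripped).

Executing turtle program step by step:
Start: pos=(0,0), heading=0, pen down
FD 20: (0,0) -> (20,0) [heading=0, draw]
BK 5: (20,0) -> (15,0) [heading=0, draw]
PU: pen up
RT 300: heading 0 -> 60
RT 135: heading 60 -> 285
FD 18: (15,0) -> (19.659,-17.387) [heading=285, move]
RT 45: heading 285 -> 240
FD 20: (19.659,-17.387) -> (9.659,-34.707) [heading=240, move]
BK 14: (9.659,-34.707) -> (16.659,-22.583) [heading=240, move]
FD 14: (16.659,-22.583) -> (9.659,-34.707) [heading=240, move]
LT 90: heading 240 -> 330
FD 9: (9.659,-34.707) -> (17.453,-39.207) [heading=330, move]
FD 8: (17.453,-39.207) -> (24.381,-43.207) [heading=330, move]
FD 6: (24.381,-43.207) -> (29.577,-46.207) [heading=330, move]
Final: pos=(29.577,-46.207), heading=330, 2 segment(s) drawn

Answer: 29.577 -46.207 330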